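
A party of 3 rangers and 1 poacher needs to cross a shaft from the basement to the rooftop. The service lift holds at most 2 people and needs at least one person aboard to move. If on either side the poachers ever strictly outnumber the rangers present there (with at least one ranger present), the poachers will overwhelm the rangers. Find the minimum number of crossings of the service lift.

Counting alone: each trip to the rooftop takes at most 2 across and each return brings at least 1 back, so after t trips out (and t−1 returns) at most 2t − (t−1) of the 4 are across; that first reaches 4 at t = 3, so at least 5 crossings are needed.
The plan below uses exactly 5 crossings, so it is optimal:
1. 1 ranger and 1 poacher → the rooftop.  (the basement: 2R 0P; the rooftop: 1R 1P)
2. 1 poacher ← the basement.  (the basement: 2R 1P; the rooftop: 1R 0P)
3. 1 ranger and 1 poacher → the rooftop.  (the basement: 1R 0P; the rooftop: 2R 1P)
4. 1 poacher ← the basement.  (the basement: 1R 1P; the rooftop: 2R 0P)
5. 1 ranger and 1 poacher → the rooftop.  (the basement: 0R 0P; the rooftop: 3R 1P)

5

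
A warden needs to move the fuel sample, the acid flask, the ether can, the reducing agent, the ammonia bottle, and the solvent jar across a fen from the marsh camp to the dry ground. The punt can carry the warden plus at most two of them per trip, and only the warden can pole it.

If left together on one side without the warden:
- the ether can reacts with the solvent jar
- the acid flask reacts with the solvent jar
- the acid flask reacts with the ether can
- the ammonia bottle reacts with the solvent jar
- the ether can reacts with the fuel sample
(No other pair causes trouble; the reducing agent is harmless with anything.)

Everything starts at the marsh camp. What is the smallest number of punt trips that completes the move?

Counting alone: the warden can take at most 2 across per trip to the dry ground, so moving all 6 needs at least 3 loaded trips out, with a return between consecutive ones — at least 5 crossings.
The safety rule pushes this higher. Following every safe sequence of crossings, the most of the 6 that can be at the dry ground as the punt arrives there on crossings 5, 7 is 4, 5 respectively — never all 6.
So no plan with fewer than 9 crossings exists, and this one achieves 9:
1. Warden goes to the dry ground with the ether can and the solvent jar.
2. Warden goes back to the marsh camp with the ether can.
3. Warden goes to the dry ground with the acid flask and the fuel sample.
4. Warden goes back to the marsh camp with the acid flask.
5. Warden goes to the dry ground with the acid flask and the reducing agent.
6. Warden goes back to the marsh camp with the acid flask.
7. Warden goes to the dry ground with the acid flask and the ammonia bottle.
8. Warden goes back to the marsh camp with the solvent jar.
9. Warden goes to the dry ground with the ether can and the solvent jar.

9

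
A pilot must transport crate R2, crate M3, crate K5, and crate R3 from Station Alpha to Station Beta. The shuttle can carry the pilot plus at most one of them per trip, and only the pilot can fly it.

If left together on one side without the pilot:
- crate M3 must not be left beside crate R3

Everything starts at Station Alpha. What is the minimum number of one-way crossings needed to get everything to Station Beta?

7

Counting alone: the pilot can take at most 1 across per trip to Station Beta, so moving all 4 needs at least 4 loaded trips out, with a return between consecutive ones — at least 7 crossings.
The plan below uses exactly 7 crossings, so it is optimal:
1. Pilot goes to Station Beta with crate M3.
2. Pilot goes back to Station Alpha alone.
3. Pilot goes to Station Beta with crate R2.
4. Pilot goes back to Station Alpha alone.
5. Pilot goes to Station Beta with crate K5.
6. Pilot goes back to Station Alpha alone.
7. Pilot goes to Station Beta with crate R3.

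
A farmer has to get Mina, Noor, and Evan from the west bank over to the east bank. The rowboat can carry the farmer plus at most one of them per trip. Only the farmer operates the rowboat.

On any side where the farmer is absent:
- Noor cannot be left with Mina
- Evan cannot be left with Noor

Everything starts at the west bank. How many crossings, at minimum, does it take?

Counting alone: the farmer can take at most 1 across per trip to the east bank, so moving all 3 needs at least 3 loaded trips out, with a return between consecutive ones — at least 5 crossings.
The safety rule pushes this higher. Following every safe sequence of crossings, the most of the 3 that can be at the east bank as the rowboat arrives there on crossing 5 is 2 — never all 3.
So no plan with fewer than 7 crossings exists, and this one achieves 7:
1. Farmer goes to the east bank with Noor.  [the west bank: Evan, Mina | the east bank: Noor]
2. Farmer goes back to the west bank alone.  [the west bank: Evan, Mina | the east bank: Noor]
3. Farmer goes to the east bank with Mina.  [the west bank: Evan | the east bank: Mina, Noor]
4. Farmer goes back to the west bank with Noor.  [the west bank: Evan, Noor | the east bank: Mina]
5. Farmer goes to the east bank with Evan.  [the west bank: Noor | the east bank: Evan, Mina]
6. Farmer goes back to the west bank alone.  [the west bank: Noor | the east bank: Evan, Mina]
7. Farmer goes to the east bank with Noor.  [the west bank: — | the east bank: Evan, Mina, Noor]

7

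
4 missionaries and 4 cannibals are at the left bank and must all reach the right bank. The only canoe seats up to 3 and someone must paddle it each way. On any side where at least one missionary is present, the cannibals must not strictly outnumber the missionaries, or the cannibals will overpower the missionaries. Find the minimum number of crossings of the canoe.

Counting alone: each trip to the right bank takes at most 3 across and each return brings at least 1 back, so after t trips out (and t−1 returns) at most 3t − (t−1) of the 8 are across; that first reaches 8 at t = 4, so at least 7 crossings are needed.
The safety rule pushes this higher. Following every safe sequence of crossings, the most of the 8 that can be at the right bank as the canoe arrives there on crossing 7 is 7 — never all 8.
So no plan with fewer than 9 crossings exists, and this one achieves 9:
1. 2 cannibals → the right bank.  (the left bank: 4M 2C; the right bank: 0M 2C)
2. 1 cannibal ← the left bank.  (the left bank: 4M 3C; the right bank: 0M 1C)
3. 3 cannibals → the right bank.  (the left bank: 4M 0C; the right bank: 0M 4C)
4. 1 cannibal ← the left bank.  (the left bank: 4M 1C; the right bank: 0M 3C)
5. 3 missionaries → the right bank.  (the left bank: 1M 1C; the right bank: 3M 3C)
6. 1 missionary and 1 cannibal ← the left bank.  (the left bank: 2M 2C; the right bank: 2M 2C)
7. 2 missionaries → the right bank.  (the left bank: 0M 2C; the right bank: 4M 2C)
8. 1 cannibal ← the left bank.  (the left bank: 0M 3C; the right bank: 4M 1C)
9. 3 cannibals → the right bank.  (the left bank: 0M 0C; the right bank: 4M 4C)

9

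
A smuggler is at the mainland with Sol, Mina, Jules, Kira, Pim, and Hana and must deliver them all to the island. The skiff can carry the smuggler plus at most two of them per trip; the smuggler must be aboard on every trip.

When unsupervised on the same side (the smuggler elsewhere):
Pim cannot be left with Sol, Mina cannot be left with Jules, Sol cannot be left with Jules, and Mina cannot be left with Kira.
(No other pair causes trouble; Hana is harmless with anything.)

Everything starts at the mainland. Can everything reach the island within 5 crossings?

Counting alone: the smuggler can take at most 2 across per trip to the island, so moving all 6 needs at least 3 loaded trips out, with a return between consecutive ones — at least 5 crossings.
The safety rule pushes this higher. Following every safe sequence of crossings, the most of the 6 that can be at the island as the skiff arrives there on crossing 5 is 5 — never all 6.
So the move cannot be finished within 5 crossings. (The shortest complete plan takes 7:)
1. Smuggler goes to the island with Mina and Sol.
2. Smuggler goes back to the mainland alone.
3. Smuggler goes to the island with Jules and Kira.
4. Smuggler goes back to the mainland with Mina and Sol.
5. Smuggler goes to the island with Hana and Pim.
6. Smuggler goes back to the mainland alone.
7. Smuggler goes to the island with Mina and Sol.

No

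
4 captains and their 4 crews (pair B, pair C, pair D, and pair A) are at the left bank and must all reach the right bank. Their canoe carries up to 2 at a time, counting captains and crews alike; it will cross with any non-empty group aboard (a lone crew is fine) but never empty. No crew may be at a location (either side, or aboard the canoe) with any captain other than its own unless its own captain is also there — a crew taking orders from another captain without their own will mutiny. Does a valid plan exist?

No

Following every safe sequence of crossings from the start, the most of the 8 that can be at the right bank as the canoe arrives there on crossings 1, 3, 5 is 2, 3, 4 respectively; the best ever achieved is 4 of 8.
From crossing 7 on, no configuration arises that was not already reachable earlier: only 44 distinct safe configurations (who is on which side, and where the canoe is) can ever be reached, none of them has everyone across, and every continuation just revisits them. So no valid plan exists.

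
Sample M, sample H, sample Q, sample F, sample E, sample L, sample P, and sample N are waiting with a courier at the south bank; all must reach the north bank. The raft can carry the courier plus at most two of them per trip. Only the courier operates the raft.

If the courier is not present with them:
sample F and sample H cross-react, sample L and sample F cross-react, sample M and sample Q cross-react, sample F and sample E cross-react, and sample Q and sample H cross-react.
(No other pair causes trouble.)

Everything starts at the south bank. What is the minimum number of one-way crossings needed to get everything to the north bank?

Counting alone: the courier can take at most 2 across per trip to the north bank, so moving all 8 needs at least 4 loaded trips out, with a return between consecutive ones — at least 7 crossings.
The safety rule pushes this higher. Following every safe sequence of crossings, the most of the 8 that can be at the north bank as the raft arrives there on crossing 7 is 7 — never all 8.
So no plan with fewer than 9 crossings exists, and this one achieves 9:
1. Courier goes to the north bank with sample F and sample Q.  [the south bank: sample E, sample H, sample L, sample M, sample N, sample P | the north bank: sample F, sample Q]
2. Courier goes back to the south bank alone.  [the south bank: sample E, sample H, sample L, sample M, sample N, sample P | the north bank: sample F, sample Q]
3. Courier goes to the north bank with sample H and sample M.  [the south bank: sample E, sample L, sample N, sample P | the north bank: sample F, sample H, sample M, sample Q]
4. Courier goes back to the south bank with sample F and sample Q.  [the south bank: sample E, sample F, sample L, sample N, sample P, sample Q | the north bank: sample H, sample M]
5. Courier goes to the north bank with sample E and sample L.  [the south bank: sample F, sample N, sample P, sample Q | the north bank: sample E, sample H, sample L, sample M]
6. Courier goes back to the south bank alone.  [the south bank: sample F, sample N, sample P, sample Q | the north bank: sample E, sample H, sample L, sample M]
7. Courier goes to the north bank with sample N and sample P.  [the south bank: sample F, sample Q | the north bank: sample E, sample H, sample L, sample M, sample N, sample P]
8. Courier goes back to the south bank alone.  [the south bank: sample F, sample Q | the north bank: sample E, sample H, sample L, sample M, sample N, sample P]
9. Courier goes to the north bank with sample F and sample Q.  [the south bank: — | the north bank: sample E, sample F, sample H, sample L, sample M, sample N, sample P, sample Q]

9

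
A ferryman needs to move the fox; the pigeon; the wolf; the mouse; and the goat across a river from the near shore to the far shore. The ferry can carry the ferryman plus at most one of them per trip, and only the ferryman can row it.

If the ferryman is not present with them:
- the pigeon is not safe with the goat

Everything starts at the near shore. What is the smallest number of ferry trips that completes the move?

9

Counting alone: the ferryman can take at most 1 across per trip to the far shore, so moving all 5 needs at least 5 loaded trips out, with a return between consecutive ones — at least 9 crossings.
The plan below uses exactly 9 crossings, so it is optimal:
1. Ferryman goes to the far shore with the pigeon.  [the near shore: the fox, the goat, the mouse, the wolf | the far shore: the pigeon]
2. Ferryman goes back to the near shore alone.  [the near shore: the fox, the goat, the mouse, the wolf | the far shore: the pigeon]
3. Ferryman goes to the far shore with the fox.  [the near shore: the goat, the mouse, the wolf | the far shore: the fox, the pigeon]
4. Ferryman goes back to the near shore alone.  [the near shore: the goat, the mouse, the wolf | the far shore: the fox, the pigeon]
5. Ferryman goes to the far shore with the wolf.  [the near shore: the goat, the mouse | the far shore: the fox, the pigeon, the wolf]
6. Ferryman goes back to the near shore alone.  [the near shore: the goat, the mouse | the far shore: the fox, the pigeon, the wolf]
7. Ferryman goes to the far shore with the mouse.  [the near shore: the goat | the far shore: the fox, the mouse, the pigeon, the wolf]
8. Ferryman goes back to the near shore alone.  [the near shore: the goat | the far shore: the fox, the mouse, the pigeon, the wolf]
9. Ferryman goes to the far shore with the goat.  [the near shore: — | the far shore: the fox, the goat, the mouse, the pigeon, the wolf]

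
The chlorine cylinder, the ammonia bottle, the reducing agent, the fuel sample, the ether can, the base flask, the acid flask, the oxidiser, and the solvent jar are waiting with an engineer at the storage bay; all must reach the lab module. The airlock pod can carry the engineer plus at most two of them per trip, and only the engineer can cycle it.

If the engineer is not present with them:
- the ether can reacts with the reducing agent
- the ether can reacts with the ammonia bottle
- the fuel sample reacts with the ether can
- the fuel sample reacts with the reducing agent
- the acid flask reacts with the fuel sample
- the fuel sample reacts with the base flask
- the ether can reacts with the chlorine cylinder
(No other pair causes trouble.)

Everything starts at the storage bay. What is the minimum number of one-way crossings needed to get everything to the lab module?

Counting alone: the engineer can take at most 2 across per trip to the lab module, so moving all 9 needs at least 5 loaded trips out, with a return between consecutive ones — at least 9 crossings.
The safety rule pushes this higher. Following every safe sequence of crossings, the most of the 9 that can be at the lab module as the airlock pod arrives there on crossings 9, 11, 13 is 6, 7, 8 respectively — never all 9.
So no plan with fewer than 15 crossings exists, and this one achieves 15:
1. Engineer goes to the lab module with the ether can and the fuel sample.  [the storage bay: the acid flask, the ammonia bottle, the base flask, the chlorine cylinder, the oxidiser, the reducing agent, the solvent jar | the lab module: the ether can, the fuel sample]
2. Engineer goes back to the storage bay with the fuel sample.  [the storage bay: the acid flask, the ammonia bottle, the base flask, the chlorine cylinder, the fuel sample, the oxidiser, the reducing agent, the solvent jar | the lab module: the ether can]
3. Engineer goes to the lab module with the chlorine cylinder and the fuel sample.  [the storage bay: the acid flask, the ammonia bottle, the base flask, the oxidiser, the reducing agent, the solvent jar | the lab module: the chlorine cylinder, the ether can, the fuel sample]
4. Engineer goes back to the storage bay with the ether can.  [the storage bay: the acid flask, the ammonia bottle, the base flask, the ether can, the oxidiser, the reducing agent, the solvent jar | the lab module: the chlorine cylinder, the fuel sample]
5. Engineer goes to the lab module with the ammonia bottle and the reducing agent.  [the storage bay: the acid flask, the base flask, the ether can, the oxidiser, the solvent jar | the lab module: the ammonia bottle, the chlorine cylinder, the fuel sample, the reducing agent]
6. Engineer goes back to the storage bay with the reducing agent.  [the storage bay: the acid flask, the base flask, the ether can, the oxidiser, the reducing agent, the solvent jar | the lab module: the ammonia bottle, the chlorine cylinder, the fuel sample]
7. Engineer goes to the lab module with the base flask and the reducing agent.  [the storage bay: the acid flask, the ether can, the oxidiser, the solvent jar | the lab module: the ammonia bottle, the base flask, the chlorine cylinder, the fuel sample, the reducing agent]
8. Engineer goes back to the storage bay with the fuel sample.  [the storage bay: the acid flask, the ether can, the fuel sample, the oxidiser, the solvent jar | the lab module: the ammonia bottle, the base flask, the chlorine cylinder, the reducing agent]
9. Engineer goes to the lab module with the acid flask and the fuel sample.  [the storage bay: the ether can, the oxidiser, the solvent jar | the lab module: the acid flask, the ammonia bottle, the base flask, the chlorine cylinder, the fuel sample, the reducing agent]
10. Engineer goes back to the storage bay with the fuel sample.  [the storage bay: the ether can, the fuel sample, the oxidiser, the solvent jar | the lab module: the acid flask, the ammonia bottle, the base flask, the chlorine cylinder, the reducing agent]
11. Engineer goes to the lab module with the fuel sample and the oxidiser.  [the storage bay: the ether can, the solvent jar | the lab module: the acid flask, the ammonia bottle, the base flask, the chlorine cylinder, the fuel sample, the oxidiser, the reducing agent]
12. Engineer goes back to the storage bay with the fuel sample.  [the storage bay: the ether can, the fuel sample, the solvent jar | the lab module: the acid flask, the ammonia bottle, the base flask, the chlorine cylinder, the oxidiser, the reducing agent]
13. Engineer goes to the lab module with the fuel sample and the solvent jar.  [the storage bay: the ether can | the lab module: the acid flask, the ammonia bottle, the base flask, the chlorine cylinder, the fuel sample, the oxidiser, the reducing agent, the solvent jar]
14. Engineer goes back to the storage bay with the fuel sample.  [the storage bay: the ether can, the fuel sample | the lab module: the acid flask, the ammonia bottle, the base flask, the chlorine cylinder, the oxidiser, the reducing agent, the solvent jar]
15. Engineer goes to the lab module with the ether can and the fuel sample.  [the storage bay: — | the lab module: the acid flask, the ammonia bottle, the base flask, the chlorine cylinder, the ether can, the fuel sample, the oxidiser, the reducing agent, the solvent jar]

15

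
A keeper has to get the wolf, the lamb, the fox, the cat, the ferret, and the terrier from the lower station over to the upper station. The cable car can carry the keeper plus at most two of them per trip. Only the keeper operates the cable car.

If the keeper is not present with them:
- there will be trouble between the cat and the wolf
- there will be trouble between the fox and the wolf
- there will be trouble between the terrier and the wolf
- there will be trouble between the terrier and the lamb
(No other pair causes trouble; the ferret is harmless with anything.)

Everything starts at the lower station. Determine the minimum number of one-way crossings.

7

Counting alone: the keeper can take at most 2 across per trip to the upper station, so moving all 6 needs at least 3 loaded trips out, with a return between consecutive ones — at least 5 crossings.
The safety rule pushes this higher. Following every safe sequence of crossings, the most of the 6 that can be at the upper station as the cable car arrives there on crossing 5 is 5 — never all 6.
So no plan with fewer than 7 crossings exists, and this one achieves 7:
1. Keeper goes to the upper station with the lamb and the wolf.  [the lower station: the cat, the ferret, the fox, the terrier | the upper station: the lamb, the wolf]
2. Keeper goes back to the lower station alone.  [the lower station: the cat, the ferret, the fox, the terrier | the upper station: the lamb, the wolf]
3. Keeper goes to the upper station with the ferret.  [the lower station: the cat, the fox, the terrier | the upper station: the ferret, the lamb, the wolf]
4. Keeper goes back to the lower station alone.  [the lower station: the cat, the fox, the terrier | the upper station: the ferret, the lamb, the wolf]
5. Keeper goes to the upper station with the cat and the fox.  [the lower station: the terrier | the upper station: the cat, the ferret, the fox, the lamb, the wolf]
6. Keeper goes back to the lower station with the wolf.  [the lower station: the terrier, the wolf | the upper station: the cat, the ferret, the fox, the lamb]
7. Keeper goes to the upper station with the terrier and the wolf.  [the lower station: — | the upper station: the cat, the ferret, the fox, the lamb, the terrier, the wolf]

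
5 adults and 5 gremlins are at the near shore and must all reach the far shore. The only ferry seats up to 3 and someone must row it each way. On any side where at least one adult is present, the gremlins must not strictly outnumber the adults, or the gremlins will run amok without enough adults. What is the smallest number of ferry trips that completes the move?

Counting alone: each trip to the far shore takes at most 3 across and each return brings at least 1 back, so after t trips out (and t−1 returns) at most 3t − (t−1) of the 10 are across; that first reaches 10 at t = 5, so at least 9 crossings are needed.
The safety rule pushes this higher. Following every safe sequence of crossings, the most of the 10 that can be at the far shore as the ferry arrives there on crossing 9 is 9 — never all 10.
So no plan with fewer than 11 crossings exists, and this one achieves 11:
1. 2 gremlins → the far shore.  (the near shore: 5A 3G; the far shore: 0A 2G)
2. 1 gremlin ← the near shore.  (the near shore: 5A 4G; the far shore: 0A 1G)
3. 3 gremlins → the far shore.  (the near shore: 5A 1G; the far shore: 0A 4G)
4. 1 gremlin ← the near shore.  (the near shore: 5A 2G; the far shore: 0A 3G)
5. 3 adults → the far shore.  (the near shore: 2A 2G; the far shore: 3A 3G)
6. 1 adult and 1 gremlin ← the near shore.  (the near shore: 3A 3G; the far shore: 2A 2G)
7. 3 adults → the far shore.  (the near shore: 0A 3G; the far shore: 5A 2G)
8. 1 gremlin ← the near shore.  (the near shore: 0A 4G; the far shore: 5A 1G)
9. 2 gremlins → the far shore.  (the near shore: 0A 2G; the far shore: 5A 3G)
10. 1 gremlin ← the near shore.  (the near shore: 0A 3G; the far shore: 5A 2G)
11. 3 gremlins → the far shore.  (the near shore: 0A 0G; the far shore: 5A 5G)

11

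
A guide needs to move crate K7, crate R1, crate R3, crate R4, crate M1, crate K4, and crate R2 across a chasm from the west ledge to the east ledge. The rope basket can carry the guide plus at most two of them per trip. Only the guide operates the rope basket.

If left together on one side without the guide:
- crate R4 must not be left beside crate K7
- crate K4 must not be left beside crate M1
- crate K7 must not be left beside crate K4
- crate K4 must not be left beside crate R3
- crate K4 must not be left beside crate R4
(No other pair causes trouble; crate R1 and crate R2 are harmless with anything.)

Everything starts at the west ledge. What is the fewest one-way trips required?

11

Counting alone: the guide can take at most 2 across per trip to the east ledge, so moving all 7 needs at least 4 loaded trips out, with a return between consecutive ones — at least 7 crossings.
The safety rule pushes this higher. Following every safe sequence of crossings, the most of the 7 that can be at the east ledge as the rope basket arrives there on crossings 7, 9 is 5, 6 respectively — never all 7.
So no plan with fewer than 11 crossings exists, and this one achieves 11:
1. Guide goes to the east ledge with crate K4 and crate K7.
2. Guide goes back to the west ledge with crate K7.
3. Guide goes to the east ledge with crate K7 and crate R1.
4. Guide goes back to the west ledge with crate K7.
5. Guide goes to the east ledge with crate K7 and crate R3.
6. Guide goes back to the west ledge with crate K4.
7. Guide goes to the east ledge with crate M1 and crate R4.
8. Guide goes back to the west ledge with crate K7.
9. Guide goes to the east ledge with crate K7 and crate R2.
10. Guide goes back to the west ledge with crate K7.
11. Guide goes to the east ledge with crate K4 and crate K7.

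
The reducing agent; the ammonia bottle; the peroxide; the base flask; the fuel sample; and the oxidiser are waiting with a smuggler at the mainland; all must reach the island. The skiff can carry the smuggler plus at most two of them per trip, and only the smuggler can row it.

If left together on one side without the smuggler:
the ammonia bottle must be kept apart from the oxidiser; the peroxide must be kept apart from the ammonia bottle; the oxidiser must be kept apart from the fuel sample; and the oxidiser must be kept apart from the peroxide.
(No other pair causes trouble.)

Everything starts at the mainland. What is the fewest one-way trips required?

9

Counting alone: the smuggler can take at most 2 across per trip to the island, so moving all 6 needs at least 3 loaded trips out, with a return between consecutive ones — at least 5 crossings.
The safety rule pushes this higher. Following every safe sequence of crossings, the most of the 6 that can be at the island as the skiff arrives there on crossings 5, 7 is 4, 5 respectively — never all 6.
So no plan with fewer than 9 crossings exists, and this one achieves 9:
1. Smuggler goes to the island with the ammonia bottle and the oxidiser.  [the mainland: the base flask, the fuel sample, the peroxide, the reducing agent | the island: the ammonia bottle, the oxidiser]
2. Smuggler goes back to the mainland with the ammonia bottle.  [the mainland: the ammonia bottle, the base flask, the fuel sample, the peroxide, the reducing agent | the island: the oxidiser]
3. Smuggler goes to the island with the ammonia bottle and the reducing agent.  [the mainland: the base flask, the fuel sample, the peroxide | the island: the ammonia bottle, the oxidiser, the reducing agent]
4. Smuggler goes back to the mainland with the ammonia bottle.  [the mainland: the ammonia bottle, the base flask, the fuel sample, the peroxide | the island: the oxidiser, the reducing agent]
5. Smuggler goes to the island with the ammonia bottle and the base flask.  [the mainland: the fuel sample, the peroxide | the island: the ammonia bottle, the base flask, the oxidiser, the reducing agent]
6. Smuggler goes back to the mainland with the ammonia bottle.  [the mainland: the ammonia bottle, the fuel sample, the peroxide | the island: the base flask, the oxidiser, the reducing agent]
7. Smuggler goes to the island with the ammonia bottle and the fuel sample.  [the mainland: the peroxide | the island: the ammonia bottle, the base flask, the fuel sample, the oxidiser, the reducing agent]
8. Smuggler goes back to the mainland with the oxidiser.  [the mainland: the oxidiser, the peroxide | the island: the ammonia bottle, the base flask, the fuel sample, the reducing agent]
9. Smuggler goes to the island with the oxidiser and the peroxide.  [the mainland: — | the island: the ammonia bottle, the base flask, the fuel sample, the oxidiser, the peroxide, the reducing agent]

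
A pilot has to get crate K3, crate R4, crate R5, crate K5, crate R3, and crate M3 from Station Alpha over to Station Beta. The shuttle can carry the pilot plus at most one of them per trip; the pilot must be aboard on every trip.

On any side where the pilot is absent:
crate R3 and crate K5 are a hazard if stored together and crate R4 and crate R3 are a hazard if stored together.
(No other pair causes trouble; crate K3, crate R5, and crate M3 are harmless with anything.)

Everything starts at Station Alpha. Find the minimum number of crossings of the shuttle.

Counting alone: the pilot can take at most 1 across per trip to Station Beta, so moving all 6 needs at least 6 loaded trips out, with a return between consecutive ones — at least 11 crossings.
The safety rule pushes this higher. Following every safe sequence of crossings, the most of the 6 that can be at Station Beta as the shuttle arrives there on crossing 11 is 5 — never all 6.
So no plan with fewer than 13 crossings exists, and this one achieves 13:
1. Pilot goes to Station Beta with crate R3.
2. Pilot goes back to Station Alpha alone.
3. Pilot goes to Station Beta with crate K3.
4. Pilot goes back to Station Alpha alone.
5. Pilot goes to Station Beta with crate R4.
6. Pilot goes back to Station Alpha with crate R3.
7. Pilot goes to Station Beta with crate K5.
8. Pilot goes back to Station Alpha alone.
9. Pilot goes to Station Beta with crate R5.
10. Pilot goes back to Station Alpha alone.
11. Pilot goes to Station Beta with crate M3.
12. Pilot goes back to Station Alpha alone.
13. Pilot goes to Station Beta with crate R3.

13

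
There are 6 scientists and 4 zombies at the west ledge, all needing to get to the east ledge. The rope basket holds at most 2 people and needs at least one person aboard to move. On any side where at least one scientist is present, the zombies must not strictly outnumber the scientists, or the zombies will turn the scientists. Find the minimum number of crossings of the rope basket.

Counting alone: each trip to the east ledge takes at most 2 across and each return brings at least 1 back, so after t trips out (and t−1 returns) at most 2t − (t−1) of the 10 are across; that first reaches 10 at t = 9, so at least 17 crossings are needed.
The plan below uses exactly 17 crossings, so it is optimal:
1. 2 zombies → the east ledge.  (the west ledge: 6S 2Z; the east ledge: 0S 2Z)
2. 1 zombie ← the west ledge.  (the west ledge: 6S 3Z; the east ledge: 0S 1Z)
3. 2 zombies → the east ledge.  (the west ledge: 6S 1Z; the east ledge: 0S 3Z)
4. 1 zombie ← the west ledge.  (the west ledge: 6S 2Z; the east ledge: 0S 2Z)
5. 2 scientists → the east ledge.  (the west ledge: 4S 2Z; the east ledge: 2S 2Z)
6. 1 zombie ← the west ledge.  (the west ledge: 4S 3Z; the east ledge: 2S 1Z)
7. 1 scientist and 1 zombie → the east ledge.  (the west ledge: 3S 2Z; the east ledge: 3S 2Z)
8. 1 zombie ← the west ledge.  (the west ledge: 3S 3Z; the east ledge: 3S 1Z)
9. 2 zombies → the east ledge.  (the west ledge: 3S 1Z; the east ledge: 3S 3Z)
10. 1 zombie ← the west ledge.  (the west ledge: 3S 2Z; the east ledge: 3S 2Z)
11. 1 scientist and 1 zombie → the east ledge.  (the west ledge: 2S 1Z; the east ledge: 4S 3Z)
12. 1 zombie ← the west ledge.  (the west ledge: 2S 2Z; the east ledge: 4S 2Z)
13. 2 zombies → the east ledge.  (the west ledge: 2S 0Z; the east ledge: 4S 4Z)
14. 1 zombie ← the west ledge.  (the west ledge: 2S 1Z; the east ledge: 4S 3Z)
15. 1 scientist and 1 zombie → the east ledge.  (the west ledge: 1S 0Z; the east ledge: 5S 4Z)
16. 1 zombie ← the west ledge.  (the west ledge: 1S 1Z; the east ledge: 5S 3Z)
17. 1 scientist and 1 zombie → the east ledge.  (the west ledge: 0S 0Z; the east ledge: 6S 4Z)

17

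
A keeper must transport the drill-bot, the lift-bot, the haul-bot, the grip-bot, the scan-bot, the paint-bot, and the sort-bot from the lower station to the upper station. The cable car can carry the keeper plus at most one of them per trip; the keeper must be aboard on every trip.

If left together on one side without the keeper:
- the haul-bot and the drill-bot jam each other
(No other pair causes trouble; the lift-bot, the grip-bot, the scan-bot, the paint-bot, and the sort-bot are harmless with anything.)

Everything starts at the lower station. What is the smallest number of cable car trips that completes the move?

Counting alone: the keeper can take at most 1 across per trip to the upper station, so moving all 7 needs at least 7 loaded trips out, with a return between consecutive ones — at least 13 crossings.
The plan below uses exactly 13 crossings, so it is optimal:
1. Keeper goes to the upper station with the drill-bot.  [the lower station: the grip-bot, the haul-bot, the lift-bot, the paint-bot, the scan-bot, the sort-bot | the upper station: the drill-bot]
2. Keeper goes back to the lower station alone.  [the lower station: the grip-bot, the haul-bot, the lift-bot, the paint-bot, the scan-bot, the sort-bot | the upper station: the drill-bot]
3. Keeper goes to the upper station with the lift-bot.  [the lower station: the grip-bot, the haul-bot, the paint-bot, the scan-bot, the sort-bot | the upper station: the drill-bot, the lift-bot]
4. Keeper goes back to the lower station alone.  [the lower station: the grip-bot, the haul-bot, the paint-bot, the scan-bot, the sort-bot | the upper station: the drill-bot, the lift-bot]
5. Keeper goes to the upper station with the grip-bot.  [the lower station: the haul-bot, the paint-bot, the scan-bot, the sort-bot | the upper station: the drill-bot, the grip-bot, the lift-bot]
6. Keeper goes back to the lower station alone.  [the lower station: the haul-bot, the paint-bot, the scan-bot, the sort-bot | the upper station: the drill-bot, the grip-bot, the lift-bot]
7. Keeper goes to the upper station with the scan-bot.  [the lower station: the haul-bot, the paint-bot, the sort-bot | the upper station: the drill-bot, the grip-bot, the lift-bot, the scan-bot]
8. Keeper goes back to the lower station alone.  [the lower station: the haul-bot, the paint-bot, the sort-bot | the upper station: the drill-bot, the grip-bot, the lift-bot, the scan-bot]
9. Keeper goes to the upper station with the paint-bot.  [the lower station: the haul-bot, the sort-bot | the upper station: the drill-bot, the grip-bot, the lift-bot, the paint-bot, the scan-bot]
10. Keeper goes back to the lower station alone.  [the lower station: the haul-bot, the sort-bot | the upper station: the drill-bot, the grip-bot, the lift-bot, the paint-bot, the scan-bot]
11. Keeper goes to the upper station with the sort-bot.  [the lower station: the haul-bot | the upper station: the drill-bot, the grip-bot, the lift-bot, the paint-bot, the scan-bot, the sort-bot]
12. Keeper goes back to the lower station alone.  [the lower station: the haul-bot | the upper station: the drill-bot, the grip-bot, the lift-bot, the paint-bot, the scan-bot, the sort-bot]
13. Keeper goes to the upper station with the haul-bot.  [the lower station: — | the upper station: the drill-bot, the grip-bot, the haul-bot, the lift-bot, the paint-bot, the scan-bot, the sort-bot]

13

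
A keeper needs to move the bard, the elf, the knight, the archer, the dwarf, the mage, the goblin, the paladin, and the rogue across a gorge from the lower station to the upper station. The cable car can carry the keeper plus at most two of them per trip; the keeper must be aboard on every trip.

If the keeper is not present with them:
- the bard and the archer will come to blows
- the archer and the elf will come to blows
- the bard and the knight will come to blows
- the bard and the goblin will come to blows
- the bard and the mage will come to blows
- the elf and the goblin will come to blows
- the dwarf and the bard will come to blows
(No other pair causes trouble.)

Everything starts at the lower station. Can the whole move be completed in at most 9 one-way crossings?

No

Counting alone: the keeper can take at most 2 across per trip to the upper station, so moving all 9 needs at least 5 loaded trips out, with a return between consecutive ones — at least 9 crossings.
The safety rule pushes this higher. Following every safe sequence of crossings, the most of the 9 that can be at the upper station as the cable car arrives there on crossing 9 is 8 — never all 9.
So the move cannot be finished within 9 crossings. (The shortest complete plan takes 11:)
1. Keeper goes to the upper station with the bard and the elf.  [the lower station: the archer, the dwarf, the goblin, the knight, the mage, the paladin, the rogue | the upper station: the bard, the elf]
2. Keeper goes back to the lower station alone.  [the lower station: the archer, the dwarf, the goblin, the knight, the mage, the paladin, the rogue | the upper station: the bard, the elf]
3. Keeper goes to the upper station with the archer and the knight.  [the lower station: the dwarf, the goblin, the mage, the paladin, the rogue | the upper station: the archer, the bard, the elf, the knight]
4. Keeper goes back to the lower station with the bard and the elf.  [the lower station: the bard, the dwarf, the elf, the goblin, the mage, the paladin, the rogue | the upper station: the archer, the knight]
5. Keeper goes to the upper station with the bard and the goblin.  [the lower station: the dwarf, the elf, the mage, the paladin, the rogue | the upper station: the archer, the bard, the goblin, the knight]
6. Keeper goes back to the lower station with the bard.  [the lower station: the bard, the dwarf, the elf, the mage, the paladin, the rogue | the upper station: the archer, the goblin, the knight]
7. Keeper goes to the upper station with the dwarf and the mage.  [the lower station: the bard, the elf, the paladin, the rogue | the upper station: the archer, the dwarf, the goblin, the knight, the mage]
8. Keeper goes back to the lower station alone.  [the lower station: the bard, the elf, the paladin, the rogue | the upper station: the archer, the dwarf, the goblin, the knight, the mage]
9. Keeper goes to the upper station with the paladin and the rogue.  [the lower station: the bard, the elf | the upper station: the archer, the dwarf, the goblin, the knight, the mage, the paladin, the rogue]
10. Keeper goes back to the lower station alone.  [the lower station: the bard, the elf | the upper station: the archer, the dwarf, the goblin, the knight, the mage, the paladin, the rogue]
11. Keeper goes to the upper station with the bard and the elf.  [the lower station: — | the upper station: the archer, the bard, the dwarf, the elf, the goblin, the knight, the mage, the paladin, the rogue]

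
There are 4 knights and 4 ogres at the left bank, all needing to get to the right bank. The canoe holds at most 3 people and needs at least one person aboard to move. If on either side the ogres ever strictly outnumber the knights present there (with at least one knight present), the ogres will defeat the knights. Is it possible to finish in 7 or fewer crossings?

No

Counting alone: each trip to the right bank takes at most 3 across and each return brings at least 1 back, so after t trips out (and t−1 returns) at most 3t − (t−1) of the 8 are across; that first reaches 8 at t = 4, so at least 7 crossings are needed.
The safety rule pushes this higher. Following every safe sequence of crossings, the most of the 8 that can be at the right bank as the canoe arrives there on crossing 7 is 7 — never all 8.
So the move cannot be finished within 7 crossings. (The shortest complete plan takes 9:)
1. 2 ogres → the right bank.  (the left bank: 4K 2O; the right bank: 0K 2O)
2. 1 ogre ← the left bank.  (the left bank: 4K 3O; the right bank: 0K 1O)
3. 3 ogres → the right bank.  (the left bank: 4K 0O; the right bank: 0K 4O)
4. 1 ogre ← the left bank.  (the left bank: 4K 1O; the right bank: 0K 3O)
5. 3 knights → the right bank.  (the left bank: 1K 1O; the right bank: 3K 3O)
6. 1 knight and 1 ogre ← the left bank.  (the left bank: 2K 2O; the right bank: 2K 2O)
7. 2 knights → the right bank.  (the left bank: 0K 2O; the right bank: 4K 2O)
8. 1 ogre ← the left bank.  (the left bank: 0K 3O; the right bank: 4K 1O)
9. 3 ogres → the right bank.  (the left bank: 0K 0O; the right bank: 4K 4O)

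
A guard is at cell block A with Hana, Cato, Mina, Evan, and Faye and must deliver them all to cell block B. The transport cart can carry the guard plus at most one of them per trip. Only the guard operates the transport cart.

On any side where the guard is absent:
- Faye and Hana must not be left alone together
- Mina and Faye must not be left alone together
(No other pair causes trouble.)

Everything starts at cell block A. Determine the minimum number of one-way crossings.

Counting alone: the guard can take at most 1 across per trip to cell block B, so moving all 5 needs at least 5 loaded trips out, with a return between consecutive ones — at least 9 crossings.
The safety rule pushes this higher. Following every safe sequence of crossings, the most of the 5 that can be at cell block B as the transport cart arrives there on crossing 9 is 4 — never all 5.
So no plan with fewer than 11 crossings exists, and this one achieves 11:
1. Guard goes to cell block B with Faye.
2. Guard goes back to cell block A alone.
3. Guard goes to cell block B with Hana.
4. Guard goes back to cell block A with Faye.
5. Guard goes to cell block B with Mina.
6. Guard goes back to cell block A alone.
7. Guard goes to cell block B with Cato.
8. Guard goes back to cell block A alone.
9. Guard goes to cell block B with Evan.
10. Guard goes back to cell block A alone.
11. Guard goes to cell block B with Faye.

11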